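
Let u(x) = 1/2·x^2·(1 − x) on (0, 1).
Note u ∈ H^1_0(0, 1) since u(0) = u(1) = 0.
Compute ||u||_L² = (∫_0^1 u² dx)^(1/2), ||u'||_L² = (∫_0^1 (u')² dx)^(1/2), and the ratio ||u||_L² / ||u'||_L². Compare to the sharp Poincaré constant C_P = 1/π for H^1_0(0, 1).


||u||_L² / ||u'||_L² = sqrt(14)/14 < C_P = 1/π.

u(x) = 1/2·x^2·(1 − x), so u'(x) = x*(2 - 3*x)/2.
u(x) = 1/2·x^2·(1 − x) vanishes at x = 0 and x = 1, so u ∈ H^1_0(0, 1). Differentiate via the product rule and integrate the resulting polynomials term by term.
  ∫_0^1 u² dx = ∫_0^1 (x^6/4 - x^5/2 + x^4/4) dx. Term by term:
    ∫_0^1 x^6/4 dx = 1/28;  ∫_0^1 -x^5/2 dx = -1/12;  ∫_0^1 x^4/4 dx = 1/20.
  Sum: 1/28 − 1/12 + 1/20 = 1/420.
  ∫_0^1 (u')² dx = ∫_0^1 (9*x^4/4 - 3*x^3 + x^2) dx. Term by term:
    ∫_0^1 9*x^4/4 dx = 9/20;  ∫_0^1 -3*x^3 dx = -3/4;  ∫_0^1 x^2 dx = 1/3.
  Sum: 9/20 − 3/4 + 1/3 = 1/30.
∫_0^1 u² dx = 1/420, so ||u||_L² = sqrt(105)/210.
∫_0^1 (u')² dx = 1/30, so ||u'||_L² = sqrt(30)/30.
Ratio ||u||_L² / ||u'||_L² = sqrt(14)/14.
Sharp Poincaré constant on H^1_0(0, 1) is C_P = L/π = 1/π, achieved by sin(π·x).
A polynomial bump cannot attain the sharp Poincaré constant (only the first sine eigenfunction does), so the ratio is strictly less than C_P, consistent with ||u||_L² ≤ C_P ||u'||_L².


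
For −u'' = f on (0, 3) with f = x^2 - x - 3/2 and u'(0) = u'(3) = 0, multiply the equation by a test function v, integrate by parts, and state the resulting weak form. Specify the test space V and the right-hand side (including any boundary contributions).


V = H^1(0, 3) (no boundary constraint on v; u is determined up to an additive constant); weak form: ∫_0^3 u'v' dx = ∫_0^3 (x^2 - x - 3/2) v dx for all v ∈ V.

Multiply both sides by a test function v and integrate from 0 to 3:
  ∫_0^3 −u''(x) v(x) dx = ∫_0^3 f(x) v(x) dx.
Integrate the LHS by parts once:
  ∫_0^3 −u'' v dx = −[u'(x) v(x)]_0^3 + ∫_0^3 u'(x) v'(x) dx.
Thus ∫_0^3 u'(x) v'(x) dx = ∫_0^3 f(x) v(x) dx + [u'(x) v(x)]_0^3.
Choose V so that boundary terms are either known or forced to vanish.
u has homogeneous Neumann: u'(0) = u'(3) = 0. So [u' v]_0^3 = 0·v(3) − 0·v(0) = 0 for any v; take V = H^1(0, 3).
Weak formulation: find u (satisfying any essential BC) such that ∫_0^3 u'(x) v'(x) dx = ∫_0^3 f v dx for all v ∈ V (homogeneous Neumann, so boundary terms vanish).
Substituting f(x) = x^2 - x - 3/2, the right-hand side is ∫_0^3 (x^2 - x - 3/2) v dx.
Compatibility check (pure Neumann): taking v ≡ 1 ∈ V gives 0 = ∫_0^3 f dx + (0) − (0), i.e. ∫_0^3 f dx must equal u'(0) − u'(3) = 0. Indeed ∫_0^3 (x^2 - x - 3/2) dx = 0, so the data are compatible. The solution is then unique only up to an additive constant (fix it e.g. by requiring ∫_0^3 u dx = 0).


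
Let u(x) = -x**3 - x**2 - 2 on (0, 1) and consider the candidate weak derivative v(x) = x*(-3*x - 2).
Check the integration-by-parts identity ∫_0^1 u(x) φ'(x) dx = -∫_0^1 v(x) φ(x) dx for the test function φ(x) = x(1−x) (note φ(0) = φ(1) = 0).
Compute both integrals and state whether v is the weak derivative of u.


LHS = 19/60, RHS = 19/60. Yes, v = u' weakly.

u(x) = -x**3 - x**2 - 2, classical derivative u'(x) = -3*x**2 - 2*x.
φ(x) = x(1−x), so φ'(x) = 1 - 2*x.
Note φ(0) = φ(1) = 0, so the boundary term u·φ vanishes.
LHS = ∫_0^1 u(x) φ'(x) dx = ∫_0^1 (2*x^4 + x^3 - x^2 + 4*x - 2) dx. Term by term:
  ∫_0^1 2*x^4 dx = 2/5;  ∫_0^1 x^3 dx = 1/4;  ∫_0^1 -x^2 dx = -1/3;
  ∫_0^1 4*x dx = 2;  ∫_0^1 -2 dx = -2.
Sum: 2/5 + 1/4 − 1/3 + 2 − 2 = 19/60.
So LHS = 19/60.
∫_0^1 v(x) φ(x) dx = ∫_0^1 (3*x^4 - x^3 - 2*x^2) dx. Term by term:
  ∫_0^1 3*x^4 dx = 3/5;  ∫_0^1 -x^3 dx = -1/4;  ∫_0^1 -2*x^2 dx = -2/3.
Sum: 3/5 − 1/4 − 2/3 = -19/60.
So RHS = -∫_0^1 v(x) φ(x) dx = 19/60.
LHS = RHS, so the identity holds for this test φ.
Moreover u is smooth here and v(x) = u'(x) = -3*x**2 - 2*x pointwise, so the identity holds for every test function. Hence v is the weak derivative of u.


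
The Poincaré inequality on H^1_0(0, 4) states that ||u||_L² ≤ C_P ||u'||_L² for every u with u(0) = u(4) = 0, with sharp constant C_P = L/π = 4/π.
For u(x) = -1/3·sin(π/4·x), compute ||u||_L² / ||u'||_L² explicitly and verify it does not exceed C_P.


||u||_L² / ||u'||_L² = 4/π = C_P.

u(x) = -1/3·sin(π/4·x), so u'(x) = -π*cos(π*x/4)/12.
Writing u(x) = A·sin(kπx/L) with A = -1/3 and k = 1, use ∫_0^L sin²(kπx/L) dx = L/2 and ∫_0^L cos²(kπx/L) dx = L/2.
u² = 1/9·sin²(π/4·x) and (u')² = π^2/144·cos²(π/4·x), and each of sin², cos² integrates to L/2 = 2 over (0, 4).
∫_0^4 u² dx = 2/9, so ||u||_L² = sqrt(2)/3.
∫_0^4 (u')² dx = π^2/72, so ||u'||_L² = sqrt(2)*π/12.
Ratio ||u||_L² / ||u'||_L² = 4/π.
Sharp Poincaré constant on H^1_0(0, 4) is C_P = L/π = 4/π, achieved by sin(π/4·x).
This is the k = 1 eigenfunction (up to amplitude), so the ratio equals the sharp Poincaré constant exactly.


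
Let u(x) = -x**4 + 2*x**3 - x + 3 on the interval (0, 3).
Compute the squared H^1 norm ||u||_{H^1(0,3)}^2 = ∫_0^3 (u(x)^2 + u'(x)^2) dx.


||u||_{H^1}^2 = 79707/70

The H^1 norm (squared) on an interval (0, L) is
  ||u||_{H^1}^2 = ∫_0^L u(x)^2 dx + ∫_0^L u'(x)^2 dx.
Compute u'(x) = -4*x**3 + 6*x**2 - 1.
Then u(x)^2 = x**8 - 4*x**7 + 4*x**6 + 2*x**5 - 10*x**4 + 12*x**3 + x**2 - 6*x + 9 and u'(x)^2 = 16*x**6 - 48*x**5 + 36*x**4 + 8*x**3 - 12*x**2 + 1.
Integrate each monomial from 0 to 3 using ∫_0^3 c·x^n dx = c·3^(n+1)/(n+1):
  ∫_0^3 u(x)^2 dx = ∫_0^3 (x^8 - 4*x^7 + 4*x^6 + 2*x^5 - 10*x^4 + 12*x^3 + x^2 - 6*x + 9) dx. Term by term:
    ∫_0^3 x^8 dx = 2187;  ∫_0^3 -4*x^7 dx = -6561/2;  ∫_0^3 4*x^6 dx = 8748/7;
    ∫_0^3 2*x^5 dx = 243;  ∫_0^3 -10*x^4 dx = -486;  ∫_0^3 12*x^3 dx = 243;
    ∫_0^3 x^2 dx = 9;  ∫_0^3 -6*x dx = -27;  ∫_0^3 9 dx = 27.
  Sum: 2187 − 6561/2 + 8748/7 + 243 − 486 + 243 + 9 − 27 + 27 = 2313/14.
  ∫_0^3 u'(x)^2 dx = ∫_0^3 (16*x^6 - 48*x^5 + 36*x^4 + 8*x^3 - 12*x^2 + 1) dx. Term by term:
    ∫_0^3 16*x^6 dx = 34992/7;  ∫_0^3 -48*x^5 dx = -5832;  ∫_0^3 36*x^4 dx = 8748/5;
    ∫_0^3 8*x^3 dx = 162;  ∫_0^3 -12*x^2 dx = -108;  ∫_0^3 1 dx = 3.
  Sum: 34992/7 − 5832 + 8748/5 + 162 − 108 + 3 = 34071/35.
Adding: ||u||_{H^1}^2 = 2313/14 + 34071/35 = 79707/70.


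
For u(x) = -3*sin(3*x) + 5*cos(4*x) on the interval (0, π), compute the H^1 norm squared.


||u||_{H^1(0,π)}^2 = 3060/7 + 515*π/2

u'(x) = -20*sin(4*x) - 9*cos(3*x).
Expand u² and (u')² and integrate term by term on (0, π), using: for integers n ≥ 1, ∫_0^π sin²(nx) dx = ∫_0^π cos²(nx) dx = π/2; for n ≠ n', ∫_0^π sin(nx)sin(n'x) dx = ∫_0^π cos(nx)cos(n'x) dx = 0; and by product-to-sum, ∫_0^π sin(nx)cos(n'x) dx = ½∫_0^π [sin((n+n')x) + sin((n−n')x)] dx, which is 0 when n+n' is even and 2n/(n²−n'²) when n+n' is odd (it need not vanish on (0, π)).
  u² squared terms: (-3)²·∫sin(3x)² dx = 9·π/2 = 9*π/2;  (5)²·∫cos(4x)² dx = 25·π/2 = 25*π/2.
  u² cross terms: 2·(-3)·(5)·∫sin(3x)·cos(4x) dx = -30·(-6/7) = 180/7.
  So ∫_0^π u² dx = 9*π/2 + 25*π/2 + 180/7 = 180/7 + 17*π.
  (u')² squared terms: (-20)²·∫sin(4x)² dx = 400·π/2 = 200*π;  (-9)²·∫cos(3x)² dx = 81·π/2 = 81*π/2.
  (u')² cross terms: 2·(-20)·(-9)·∫sin(4x)·cos(3x) dx = 360·(8/7) = 2880/7.
  So ∫_0^π (u')² dx = 200*π + 81*π/2 + 2880/7 = 2880/7 + 481*π/2.
||u||_{H^1}^2 = (180/7 + 17*π) + (2880/7 + 481*π/2) = 3060/7 + 515*π/2.


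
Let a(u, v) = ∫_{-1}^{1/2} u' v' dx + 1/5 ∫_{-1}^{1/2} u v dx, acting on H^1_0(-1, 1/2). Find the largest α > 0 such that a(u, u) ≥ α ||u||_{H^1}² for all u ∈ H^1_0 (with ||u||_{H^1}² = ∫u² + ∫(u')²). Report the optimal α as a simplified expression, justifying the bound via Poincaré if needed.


α = (9 + 20*π^2)/(5*(9 + 4*π^2))

Coercivity of a(·,·) on H^1_0(-1, 1/2) means a(u, u) ≥ α ||u||_{H^1}² for every u ∈ H^1_0.
The interval has length L = 3/2, and Poincaré/coercivity depend only on L. Here a(u, u) = ∫(u')² + (1/5)·∫u².
Here 0 < c = 1/5 < 1. The condition a(u,u) ≥ α||u||_{H^1}² reads (1−α)∫(u')² ≥ (α−c)∫u². Any admissible α is ≤ 1 (rapidly oscillating u have ∫u²/∫(u')² → 0), and α = 1 would force 0 ≥ (1−c)∫u², impossible since c < 1; so 1−α > 0. By the sharp Poincaré inequality on H^1_0 of an interval of length L, ∫(u')² ≥ (π/L)²∫u² with equality for the first sine mode sin(π(x−x₀)/L) (x₀ the left endpoint), so the inequality holds for all u iff (1−α)(π/L)² ≥ α − c, i.e. α ≤ ((π/L)² + c)/((π/L)² + 1) = (1 + c(L/π)²)/(1 + (L/π)²). With (π/L)² = 4*π^2/9 and c = 1/5, the largest admissible constant is α = ((π/L)² + c)/((π/L)² + 1).
Simplifying, α = (9 + 20*π^2)/(5*(9 + 4*π^2)).


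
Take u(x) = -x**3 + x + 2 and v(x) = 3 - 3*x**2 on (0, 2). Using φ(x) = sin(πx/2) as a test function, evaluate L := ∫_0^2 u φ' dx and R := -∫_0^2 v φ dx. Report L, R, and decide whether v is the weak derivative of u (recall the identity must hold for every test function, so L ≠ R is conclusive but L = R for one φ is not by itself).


LHS = -96/π^3 + 20/π, RHS = -96/π^3 + 12/π. No, v is not the weak derivative of u.

u(x) = -x**3 + x + 2, classical derivative u'(x) = 1 - 3*x**2.
φ(x) = sin(πx/2), so φ'(x) = π*cos(π*x/2)/2.
Note φ(0) = φ(2) = 0, so the boundary term u·φ vanishes.
LHS = ∫_0^2 u(x) φ'(x) dx = ∫_0^2 (-π*x^3*cos(π*x/2)/2 + π*x*cos(π*x/2)/2 + π*cos(π*x/2)) dx. Term by term:
  ∫_0^2 π*cos(π*x/2) dx = 0;  ∫_0^2 π*x*cos(π*x/2)/2 dx = -4/π;  ∫_0^2 -π*x^3*cos(π*x/2)/2 dx = -96/π^3 + 24/π.
Sum: 0 − 4/π + -96/π^3 + 24/π = -96/π^3 + 20/π.
So LHS = -96/π^3 + 20/π.
∫_0^2 v(x) φ(x) dx = ∫_0^2 (-3*x^2*sin(π*x/2) + 3*sin(π*x/2)) dx. Term by term:
  ∫_0^2 3*sin(π*x/2) dx = 12/π;  ∫_0^2 -3*x^2*sin(π*x/2) dx = -24/π + 96/π^3.
Sum: 12/π + -24/π + 96/π^3 = -12/π + 96/π^3.
So RHS = -∫_0^2 v(x) φ(x) dx = -96/π^3 + 12/π.
LHS − RHS = 8/π ≠ 0, so the identity fails.
(For a valid weak derivative the identity must hold for EVERY test function, in particular this one. The failure shows v is NOT the weak derivative of u.)
Correct weak derivative would be u'(x) = 1 - 3*x**2.


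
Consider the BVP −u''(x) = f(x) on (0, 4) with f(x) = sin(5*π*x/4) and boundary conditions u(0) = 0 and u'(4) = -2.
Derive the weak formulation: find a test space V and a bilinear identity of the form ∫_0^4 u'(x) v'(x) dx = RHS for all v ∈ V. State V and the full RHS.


V = {v ∈ H^1(0, 4) : v(0) = 0} (test functions vanish at x = 0 where u is specified); weak form: ∫_0^4 u'v' dx = ∫_0^4 (sin(5*π*x/4)) v dx − 2·v(4) for all v ∈ V.

Multiply both sides by a test function v and integrate from 0 to 4:
  ∫_0^4 −u''(x) v(x) dx = ∫_0^4 f(x) v(x) dx.
Integrate the LHS by parts once:
  ∫_0^4 −u'' v dx = −[u'(x) v(x)]_0^4 + ∫_0^4 u'(x) v'(x) dx.
Thus ∫_0^4 u'(x) v'(x) dx = ∫_0^4 f(x) v(x) dx + [u'(x) v(x)]_0^4.
Choose V so that boundary terms are either known or forced to vanish.
Mixed BC: u(0) = 0 (Dirichlet) and u'(4) = -2 (Neumann). Define V = {v ∈ H^1(0, 4) : v(0) = 0}. Then [u' v]_0^4 = u'(4)·v(4) − u'(0)·0 = − 2·v(4).
Weak formulation: find u (satisfying any essential BC) such that ∫_0^4 u'(x) v'(x) dx = ∫_0^4 f v dx − 2·v(4) for all v ∈ V (Dirichlet at 0 absorbed into V; Neumann datum at x = 4 contributes the boundary term).
Substituting f(x) = sin(5*π*x/4), the right-hand side is ∫_0^4 (sin(5*π*x/4)) v dx − 2·v(4).


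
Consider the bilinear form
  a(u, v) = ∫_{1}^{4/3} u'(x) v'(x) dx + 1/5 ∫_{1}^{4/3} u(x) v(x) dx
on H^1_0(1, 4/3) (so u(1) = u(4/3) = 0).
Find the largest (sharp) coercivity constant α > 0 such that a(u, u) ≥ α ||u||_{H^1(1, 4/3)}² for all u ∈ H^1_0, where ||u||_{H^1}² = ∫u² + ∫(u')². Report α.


α = (1 + 45*π^2)/(5*(1 + 9*π^2))

Coercivity of a(·,·) on H^1_0(1, 4/3) means a(u, u) ≥ α ||u||_{H^1}² for every u ∈ H^1_0.
The interval has length L = 1/3, and Poincaré/coercivity depend only on L. Here a(u, u) = ∫(u')² + (1/5)·∫u².
Here 0 < c = 1/5 < 1. The condition a(u,u) ≥ α||u||_{H^1}² reads (1−α)∫(u')² ≥ (α−c)∫u². Any admissible α is ≤ 1 (rapidly oscillating u have ∫u²/∫(u')² → 0), and α = 1 would force 0 ≥ (1−c)∫u², impossible since c < 1; so 1−α > 0. By the sharp Poincaré inequality on H^1_0 of an interval of length L, ∫(u')² ≥ (π/L)²∫u² with equality for the first sine mode sin(π(x−x₀)/L) (x₀ the left endpoint), so the inequality holds for all u iff (1−α)(π/L)² ≥ α − c, i.e. α ≤ ((π/L)² + c)/((π/L)² + 1) = (1 + c(L/π)²)/(1 + (L/π)²). With (π/L)² = 9*π^2 and c = 1/5, the largest admissible constant is α = ((π/L)² + c)/((π/L)² + 1).
Simplifying, α = (1 + 45*π^2)/(5*(1 + 9*π^2)).


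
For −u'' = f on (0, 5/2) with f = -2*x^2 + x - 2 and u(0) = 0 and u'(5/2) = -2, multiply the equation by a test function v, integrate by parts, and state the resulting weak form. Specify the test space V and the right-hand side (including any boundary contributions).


V = {v ∈ H^1(0, 5/2) : v(0) = 0} (test functions vanish at x = 0 where u is specified); weak form: ∫_0^5/2 u'v' dx = ∫_0^5/2 (-2*x^2 + x - 2) v dx − 2·v(5/2) for all v ∈ V.

Multiply both sides by a test function v and integrate from 0 to 5/2:
  ∫_0^5/2 −u''(x) v(x) dx = ∫_0^5/2 f(x) v(x) dx.
Integrate the LHS by parts once:
  ∫_0^5/2 −u'' v dx = −[u'(x) v(x)]_0^5/2 + ∫_0^5/2 u'(x) v'(x) dx.
Thus ∫_0^5/2 u'(x) v'(x) dx = ∫_0^5/2 f(x) v(x) dx + [u'(x) v(x)]_0^5/2.
Choose V so that boundary terms are either known or forced to vanish.
Mixed BC: u(0) = 0 (Dirichlet) and u'(5/2) = -2 (Neumann). Define V = {v ∈ H^1(0, 5/2) : v(0) = 0}. Then [u' v]_0^5/2 = u'(5/2)·v(5/2) − u'(0)·0 = − 2·v(5/2).
Weak formulation: find u (satisfying any essential BC) such that ∫_0^5/2 u'(x) v'(x) dx = ∫_0^5/2 f v dx − 2·v(5/2) for all v ∈ V (Dirichlet at 0 absorbed into V; Neumann datum at x = 5/2 contributes the boundary term).
Substituting f(x) = -2*x^2 + x - 2, the right-hand side is ∫_0^5/2 (-2*x^2 + x - 2) v dx − 2·v(5/2).


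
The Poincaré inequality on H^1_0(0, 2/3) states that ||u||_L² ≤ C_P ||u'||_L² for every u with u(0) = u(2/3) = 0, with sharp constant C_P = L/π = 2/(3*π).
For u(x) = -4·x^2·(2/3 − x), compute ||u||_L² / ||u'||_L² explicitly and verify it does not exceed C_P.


||u||_L² / ||u'||_L² = sqrt(14)/21 < C_P = 2/(3*π).

u(x) = -4·x^2·(2/3 − x), so u'(x) = 4*x*(9*x - 4)/3.
u(x) = -4·x^2·(2/3 − x) vanishes at x = 0 and x = 2/3, so u ∈ H^1_0(0, 2/3). Differentiate via the product rule and integrate the resulting polynomials term by term.
  ∫_0^2/3 u² dx = ∫_0^2/3 (16*x^6 - 64*x^5/3 + 64*x^4/9) dx. Term by term:
    ∫_0^2/3 16*x^6 dx = 2048/15309;  ∫_0^2/3 -64*x^5/3 dx = -2048/6561;  ∫_0^2/3 64*x^4/9 dx = 2048/10935.
  Sum: 2048/15309 − 2048/6561 + 2048/10935 = 2048/229635.
  ∫_0^2/3 (u')² dx = ∫_0^2/3 (144*x^4 - 128*x^3 + 256*x^2/9) dx. Term by term:
    ∫_0^2/3 144*x^4 dx = 512/135;  ∫_0^2/3 -128*x^3 dx = -512/81;  ∫_0^2/3 256*x^2/9 dx = 2048/729.
  Sum: 512/135 − 512/81 + 2048/729 = 1024/3645.
∫_0^2/3 u² dx = 2048/229635, so ||u||_L² = 32*sqrt(70)/2835.
∫_0^2/3 (u')² dx = 1024/3645, so ||u'||_L² = 32*sqrt(5)/135.
Ratio ||u||_L² / ||u'||_L² = sqrt(14)/21.
Sharp Poincaré constant on H^1_0(0, 2/3) is C_P = L/π = 2/(3*π), achieved by sin(3*π/2·x).
A polynomial bump cannot attain the sharp Poincaré constant (only the first sine eigenfunction does), so the ratio is strictly less than C_P, consistent with ||u||_L² ≤ C_P ||u'||_L².


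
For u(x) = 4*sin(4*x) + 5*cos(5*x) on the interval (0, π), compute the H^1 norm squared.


||u||_{H^1(0,π)}^2 = -8320/9 + 461*π

u'(x) = -25*sin(5*x) + 16*cos(4*x).
Expand u² and (u')² and integrate term by term on (0, π), using: for integers n ≥ 1, ∫_0^π sin²(nx) dx = ∫_0^π cos²(nx) dx = π/2; for n ≠ n', ∫_0^π sin(nx)sin(n'x) dx = ∫_0^π cos(nx)cos(n'x) dx = 0; and by product-to-sum, ∫_0^π sin(nx)cos(n'x) dx = ½∫_0^π [sin((n+n')x) + sin((n−n')x)] dx, which is 0 when n+n' is even and 2n/(n²−n'²) when n+n' is odd (it need not vanish on (0, π)).
  u² squared terms: (4)²·∫sin(4x)² dx = 16·π/2 = 8*π;  (5)²·∫cos(5x)² dx = 25·π/2 = 25*π/2.
  u² cross terms: 2·(4)·(5)·∫sin(4x)·cos(5x) dx = 40·(-8/9) = -320/9.
  So ∫_0^π u² dx = 8*π + 25*π/2 − 320/9 = -320/9 + 41*π/2.
  (u')² squared terms: (-25)²·∫sin(5x)² dx = 625·π/2 = 625*π/2;  (16)²·∫cos(4x)² dx = 256·π/2 = 128*π.
  (u')² cross terms: 2·(-25)·(16)·∫sin(5x)·cos(4x) dx = -800·(10/9) = -8000/9.
  So ∫_0^π (u')² dx = 625*π/2 + 128*π − 8000/9 = -8000/9 + 881*π/2.
||u||_{H^1}^2 = (-320/9 + 41*π/2) + (-8000/9 + 881*π/2) = -8320/9 + 461*π.


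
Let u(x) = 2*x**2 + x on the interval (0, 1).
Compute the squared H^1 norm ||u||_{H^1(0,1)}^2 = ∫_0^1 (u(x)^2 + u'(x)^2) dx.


||u||_{H^1}^2 = 187/15

The H^1 norm (squared) on an interval (0, L) is
  ||u||_{H^1}^2 = ∫_0^L u(x)^2 dx + ∫_0^L u'(x)^2 dx.
Compute u'(x) = 4*x + 1.
Then u(x)^2 = 4*x**4 + 4*x**3 + x**2 and u'(x)^2 = 16*x**2 + 8*x + 1.
Integrate each monomial from 0 to 1 using ∫_0^1 c·x^n dx = c·1^(n+1)/(n+1):
  ∫_0^1 u(x)^2 dx = ∫_0^1 (4*x^4 + 4*x^3 + x^2) dx. Term by term:
    ∫_0^1 4*x^4 dx = 4/5;  ∫_0^1 4*x^3 dx = 1;  ∫_0^1 x^2 dx = 1/3.
  Sum: 4/5 + 1 + 1/3 = 32/15.
  ∫_0^1 u'(x)^2 dx = ∫_0^1 (16*x^2 + 8*x + 1) dx. Term by term:
    ∫_0^1 16*x^2 dx = 16/3;  ∫_0^1 8*x dx = 4;  ∫_0^1 1 dx = 1.
  Sum: 16/3 + 4 + 1 = 31/3.
Adding: ||u||_{H^1}^2 = 32/15 + 31/3 = 187/15.


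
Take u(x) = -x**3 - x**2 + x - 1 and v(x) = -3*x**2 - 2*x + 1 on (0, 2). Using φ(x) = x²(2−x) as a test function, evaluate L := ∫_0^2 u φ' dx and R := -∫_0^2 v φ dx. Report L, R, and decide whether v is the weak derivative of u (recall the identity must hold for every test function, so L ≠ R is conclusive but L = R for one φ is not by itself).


LHS = 124/15, RHS = 124/15. Yes, v = u' weakly.

u(x) = -x**3 - x**2 + x - 1, classical derivative u'(x) = -3*x**2 - 2*x + 1.
φ(x) = x²(2−x), so φ'(x) = x*(4 - 3*x).
Note φ(0) = φ(2) = 0, so the boundary term u·φ vanishes.
LHS = ∫_0^2 u(x) φ'(x) dx = ∫_0^2 (3*x^5 - x^4 - 7*x^3 + 7*x^2 - 4*x) dx. Term by term:
  ∫_0^2 3*x^5 dx = 32;  ∫_0^2 -x^4 dx = -32/5;  ∫_0^2 -7*x^3 dx = -28;
  ∫_0^2 7*x^2 dx = 56/3;  ∫_0^2 -4*x dx = -8.
Sum: 32 − 32/5 − 28 + 56/3 − 8 = 124/15.
So LHS = 124/15.
∫_0^2 v(x) φ(x) dx = ∫_0^2 (3*x^5 - 4*x^4 - 5*x^3 + 2*x^2) dx. Term by term:
  ∫_0^2 3*x^5 dx = 32;  ∫_0^2 -4*x^4 dx = -128/5;  ∫_0^2 -5*x^3 dx = -20;
  ∫_0^2 2*x^2 dx = 16/3.
Sum: 32 − 128/5 − 20 + 16/3 = -124/15.
So RHS = -∫_0^2 v(x) φ(x) dx = 124/15.
LHS = RHS, so the identity holds for this test φ.
Moreover u is smooth here and v(x) = u'(x) = -3*x**2 - 2*x + 1 pointwise, so the identity holds for every test function. Hence v is the weak derivative of u.


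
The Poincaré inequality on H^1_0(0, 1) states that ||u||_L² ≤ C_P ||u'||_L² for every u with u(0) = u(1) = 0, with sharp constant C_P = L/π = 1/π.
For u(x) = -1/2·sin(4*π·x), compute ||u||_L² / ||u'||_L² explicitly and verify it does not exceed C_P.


||u||_L² / ||u'||_L² = 1/(4*π) < C_P = 1/π.

u(x) = -1/2·sin(4*π·x), so u'(x) = -2*π*cos(4*π*x).
Writing u(x) = A·sin(kπx/L) with A = -1/2 and k = 4, use ∫_0^L sin²(kπx/L) dx = L/2 and ∫_0^L cos²(kπx/L) dx = L/2.
u² = 1/4·sin²(4*π·x) and (u')² = 4*π^2·cos²(4*π·x), and each of sin², cos² integrates to L/2 = 1/2 over (0, 1).
∫_0^1 u² dx = 1/8, so ||u||_L² = sqrt(2)/4.
∫_0^1 (u')² dx = 2*π^2, so ||u'||_L² = sqrt(2)*π.
Ratio ||u||_L² / ||u'||_L² = 1/(4*π).
Sharp Poincaré constant on H^1_0(0, 1) is C_P = L/π = 1/π, achieved by sin(π·x).
This is the k = 4 harmonic; the ratio L/(kπ) is strictly less than C_P = L/π, consistent with the sharp inequality ||u||_L² ≤ C_P ||u'||_L².


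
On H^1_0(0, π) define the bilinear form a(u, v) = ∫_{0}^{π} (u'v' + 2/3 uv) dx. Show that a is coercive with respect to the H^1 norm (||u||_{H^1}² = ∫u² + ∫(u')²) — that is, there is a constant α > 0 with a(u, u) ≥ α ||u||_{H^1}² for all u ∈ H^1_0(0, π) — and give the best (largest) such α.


α = 5/6

Coercivity of a(·,·) on H^1_0(0, π) means a(u, u) ≥ α ||u||_{H^1}² for every u ∈ H^1_0.
The interval has length L = π, and Poincaré/coercivity depend only on L. Here a(u, u) = ∫(u')² + (2/3)·∫u².
Here 0 < c = 2/3 < 1. The condition a(u,u) ≥ α||u||_{H^1}² reads (1−α)∫(u')² ≥ (α−c)∫u². Any admissible α is ≤ 1 (rapidly oscillating u have ∫u²/∫(u')² → 0), and α = 1 would force 0 ≥ (1−c)∫u², impossible since c < 1; so 1−α > 0. By the sharp Poincaré inequality on H^1_0 of an interval of length L, ∫(u')² ≥ (π/L)²∫u² with equality for the first sine mode sin(π(x−x₀)/L) (x₀ the left endpoint), so the inequality holds for all u iff (1−α)(π/L)² ≥ α − c, i.e. α ≤ ((π/L)² + c)/((π/L)² + 1) = (1 + c(L/π)²)/(1 + (L/π)²). With (π/L)² = 1 and c = 2/3, the largest admissible constant is α = ((π/L)² + c)/((π/L)² + 1).
Simplifying, α = 5/6.


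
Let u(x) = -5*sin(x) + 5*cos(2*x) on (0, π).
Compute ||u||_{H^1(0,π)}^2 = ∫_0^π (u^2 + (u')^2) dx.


||u||_{H^1(0,π)}^2 = 500/3 + 175*π/2

u'(x) = -10*sin(2*x) - 5*cos(x).
Expand u² and (u')² and integrate term by term on (0, π), using: for integers n ≥ 1, ∫_0^π sin²(nx) dx = ∫_0^π cos²(nx) dx = π/2; for n ≠ n', ∫_0^π sin(nx)sin(n'x) dx = ∫_0^π cos(nx)cos(n'x) dx = 0; and by product-to-sum, ∫_0^π sin(nx)cos(n'x) dx = ½∫_0^π [sin((n+n')x) + sin((n−n')x)] dx, which is 0 when n+n' is even and 2n/(n²−n'²) when n+n' is odd (it need not vanish on (0, π)).
  u² squared terms: (-5)²·∫sin(x)² dx = 25·π/2 = 25*π/2;  (5)²·∫cos(2x)² dx = 25·π/2 = 25*π/2.
  u² cross terms: 2·(-5)·(5)·∫sin(x)·cos(2x) dx = -50·(-2/3) = 100/3.
  So ∫_0^π u² dx = 25*π/2 + 25*π/2 + 100/3 = 100/3 + 25*π.
  (u')² squared terms: (-10)²·∫sin(2x)² dx = 100·π/2 = 50*π;  (-5)²·∫cos(x)² dx = 25·π/2 = 25*π/2.
  (u')² cross terms: 2·(-10)·(-5)·∫sin(2x)·cos(x) dx = 100·(4/3) = 400/3.
  So ∫_0^π (u')² dx = 50*π + 25*π/2 + 400/3 = 400/3 + 125*π/2.
||u||_{H^1}^2 = (100/3 + 25*π) + (400/3 + 125*π/2) = 500/3 + 175*π/2.


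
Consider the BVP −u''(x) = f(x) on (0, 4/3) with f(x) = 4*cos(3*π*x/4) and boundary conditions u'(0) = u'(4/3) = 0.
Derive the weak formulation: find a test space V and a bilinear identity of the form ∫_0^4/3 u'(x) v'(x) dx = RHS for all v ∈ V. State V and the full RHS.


V = H^1(0, 4/3) (no boundary constraint on v; u is determined up to an additive constant); weak form: ∫_0^4/3 u'v' dx = ∫_0^4/3 (4*cos(3*π*x/4)) v dx for all v ∈ V.

Multiply both sides by a test function v and integrate from 0 to 4/3:
  ∫_0^4/3 −u''(x) v(x) dx = ∫_0^4/3 f(x) v(x) dx.
Integrate the LHS by parts once:
  ∫_0^4/3 −u'' v dx = −[u'(x) v(x)]_0^4/3 + ∫_0^4/3 u'(x) v'(x) dx.
Thus ∫_0^4/3 u'(x) v'(x) dx = ∫_0^4/3 f(x) v(x) dx + [u'(x) v(x)]_0^4/3.
Choose V so that boundary terms are either known or forced to vanish.
u has homogeneous Neumann: u'(0) = u'(4/3) = 0. So [u' v]_0^4/3 = 0·v(4/3) − 0·v(0) = 0 for any v; take V = H^1(0, 4/3).
Weak formulation: find u (satisfying any essential BC) such that ∫_0^4/3 u'(x) v'(x) dx = ∫_0^4/3 f v dx for all v ∈ V (homogeneous Neumann, so boundary terms vanish).
Substituting f(x) = 4*cos(3*π*x/4), the right-hand side is ∫_0^4/3 (4*cos(3*π*x/4)) v dx.
Compatibility check (pure Neumann): taking v ≡ 1 ∈ V gives 0 = ∫_0^4/3 f dx + (0) − (0), i.e. ∫_0^4/3 f dx must equal u'(0) − u'(4/3) = 0. Indeed ∫_0^4/3 (4*cos(3*π*x/4)) dx = 0, so the data are compatible. The solution is then unique only up to an additive constant (fix it e.g. by requiring ∫_0^4/3 u dx = 0).


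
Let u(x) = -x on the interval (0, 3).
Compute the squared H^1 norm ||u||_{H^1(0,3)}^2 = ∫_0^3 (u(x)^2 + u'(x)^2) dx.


||u||_{H^1}^2 = 12

The H^1 norm (squared) on an interval (0, L) is
  ||u||_{H^1}^2 = ∫_0^L u(x)^2 dx + ∫_0^L u'(x)^2 dx.
Compute u'(x) = -1.
Then u(x)^2 = x**2 and u'(x)^2 = 1.
Integrate each monomial from 0 to 3 using ∫_0^3 c·x^n dx = c·3^(n+1)/(n+1):
  ∫_0^3 u(x)^2 dx = ∫_0^3 (x^2) dx. Term by term:
    ∫_0^3 x^2 dx = 9.
  ∫_0^3 u'(x)^2 dx = ∫_0^3 (1) dx. Term by term:
    ∫_0^3 1 dx = 3.
Adding: ||u||_{H^1}^2 = 9 + 3 = 12.


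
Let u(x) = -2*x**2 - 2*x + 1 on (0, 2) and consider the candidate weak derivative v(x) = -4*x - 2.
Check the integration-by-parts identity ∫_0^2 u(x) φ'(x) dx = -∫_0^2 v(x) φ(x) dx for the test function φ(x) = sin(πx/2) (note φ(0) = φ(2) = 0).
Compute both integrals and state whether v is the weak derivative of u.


LHS = 24/π, RHS = 24/π. Yes, v = u' weakly.

u(x) = -2*x**2 - 2*x + 1, classical derivative u'(x) = -4*x - 2.
φ(x) = sin(πx/2), so φ'(x) = π*cos(π*x/2)/2.
Note φ(0) = φ(2) = 0, so the boundary term u·φ vanishes.
LHS = ∫_0^2 u(x) φ'(x) dx = ∫_0^2 (-π*x^2*cos(π*x/2) - π*x*cos(π*x/2) + π*cos(π*x/2)/2) dx. Term by term:
  ∫_0^2 π*cos(π*x/2)/2 dx = 0;  ∫_0^2 -π*x*cos(π*x/2) dx = 8/π;  ∫_0^2 -π*x^2*cos(π*x/2) dx = 16/π.
Sum: 0 + 8/π + 16/π = 24/π.
So LHS = 24/π.
∫_0^2 v(x) φ(x) dx = ∫_0^2 (-4*x*sin(π*x/2) - 2*sin(π*x/2)) dx. Term by term:
  ∫_0^2 -2*sin(π*x/2) dx = -8/π;  ∫_0^2 -4*x*sin(π*x/2) dx = -16/π.
Sum: -8/π − 16/π = -24/π.
So RHS = -∫_0^2 v(x) φ(x) dx = 24/π.
LHS = RHS, so the identity holds for this test φ.
Moreover u is smooth here and v(x) = u'(x) = -4*x - 2 pointwise, so the identity holds for every test function. Hence v is the weak derivative of u.


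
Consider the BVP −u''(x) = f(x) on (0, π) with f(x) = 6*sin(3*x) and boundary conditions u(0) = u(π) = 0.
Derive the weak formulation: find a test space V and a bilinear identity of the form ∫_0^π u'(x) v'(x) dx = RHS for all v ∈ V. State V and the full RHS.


V = H^1_0(0, π) (so v(0) = v(π) = 0); weak form: ∫_0^π u'v' dx = ∫_0^π (6*sin(3*x)) v dx for all v ∈ V.

Multiply both sides by a test function v and integrate from 0 to π:
  ∫_0^π −u''(x) v(x) dx = ∫_0^π f(x) v(x) dx.
Integrate the LHS by parts once:
  ∫_0^π −u'' v dx = −[u'(x) v(x)]_0^π + ∫_0^π u'(x) v'(x) dx.
Thus ∫_0^π u'(x) v'(x) dx = ∫_0^π f(x) v(x) dx + [u'(x) v(x)]_0^π.
Choose V so that boundary terms are either known or forced to vanish.
u is Dirichlet: u(0) = u(π) = 0. Let V = H^1_0(0, π); then v(0) = v(π) = 0, and [u' v]_0^π = 0.
Weak formulation: find u (satisfying any essential BC) such that ∫_0^π u'(x) v'(x) dx = ∫_0^π f v dx for all v ∈ V.
Substituting f(x) = 6*sin(3*x), the right-hand side is ∫_0^π (6*sin(3*x)) v dx.


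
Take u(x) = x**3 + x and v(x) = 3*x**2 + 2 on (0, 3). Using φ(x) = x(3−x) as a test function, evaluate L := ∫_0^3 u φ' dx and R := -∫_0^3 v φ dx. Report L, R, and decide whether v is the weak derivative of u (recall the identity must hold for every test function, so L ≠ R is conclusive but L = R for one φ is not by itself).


LHS = -819/20, RHS = -909/20. No, v is not the weak derivative of u.

u(x) = x**3 + x, classical derivative u'(x) = 3*x**2 + 1.
φ(x) = x(3−x), so φ'(x) = 3 - 2*x.
Note φ(0) = φ(3) = 0, so the boundary term u·φ vanishes.
LHS = ∫_0^3 u(x) φ'(x) dx = ∫_0^3 (-2*x^4 + 3*x^3 - 2*x^2 + 3*x) dx. Term by term:
  ∫_0^3 -2*x^4 dx = -486/5;  ∫_0^3 3*x^3 dx = 243/4;  ∫_0^3 -2*x^2 dx = -18;
  ∫_0^3 3*x dx = 27/2.
Sum: -486/5 + 243/4 − 18 + 27/2 = -819/20.
So LHS = -819/20.
∫_0^3 v(x) φ(x) dx = ∫_0^3 (-3*x^4 + 9*x^3 - 2*x^2 + 6*x) dx. Term by term:
  ∫_0^3 -3*x^4 dx = -729/5;  ∫_0^3 9*x^3 dx = 729/4;  ∫_0^3 -2*x^2 dx = -18;
  ∫_0^3 6*x dx = 27.
Sum: -729/5 + 729/4 − 18 + 27 = 909/20.
So RHS = -∫_0^3 v(x) φ(x) dx = -909/20.
LHS − RHS = 9/2 ≠ 0, so the identity fails.
(For a valid weak derivative the identity must hold for EVERY test function, in particular this one. The failure shows v is NOT the weak derivative of u.)
Correct weak derivative would be u'(x) = 3*x**2 + 1.


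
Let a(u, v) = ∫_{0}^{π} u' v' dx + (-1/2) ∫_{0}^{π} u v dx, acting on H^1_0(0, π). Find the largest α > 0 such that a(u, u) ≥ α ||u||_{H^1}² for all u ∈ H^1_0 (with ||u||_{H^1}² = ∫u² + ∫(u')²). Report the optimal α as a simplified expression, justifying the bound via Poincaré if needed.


α = 1/4

Coercivity of a(·,·) on H^1_0(0, π) means a(u, u) ≥ α ||u||_{H^1}² for every u ∈ H^1_0.
The interval has length L = π, and Poincaré/coercivity depend only on L. Here a(u, u) = ∫(u')² + (-1/2)·∫u².
Here c = -1/2 < 0 with |c| < (π/L)² = 1, so coercivity still holds. The condition a(u,u) ≥ α||u||_{H^1}² reads (1−α)∫(u')² ≥ (α−c)∫u². Any admissible α is ≤ 1 (rapidly oscillating u have ∫u²/∫(u')² → 0), and α = 1 would force 0 ≥ (1−c)∫u², impossible since c < 1; so 1−α > 0. By the sharp Poincaré inequality on H^1_0 of an interval of length L, ∫(u')² ≥ (π/L)²∫u² with equality for the first sine mode sin(π(x−x₀)/L) (x₀ the left endpoint), so the inequality holds for all u iff (1−α)(π/L)² ≥ α − c, i.e. α ≤ ((π/L)² + c)/((π/L)² + 1) = (1 + c(L/π)²)/(1 + (L/π)²). (Direct route, valid since c ≤ 0: Poincaré gives c∫u² ≥ c(L/π)²∫(u')², so a(u,u) ≥ (1 + c(L/π)²)∫(u')², while ||u||_{H^1}² ≤ (1 + (L/π)²)∫(u')²; dividing yields the same α.) With (π/L)² = 1 and c = -1/2, the largest admissible constant is α = ((π/L)² + c)/((π/L)² + 1).
Simplifying, α = 1/4.


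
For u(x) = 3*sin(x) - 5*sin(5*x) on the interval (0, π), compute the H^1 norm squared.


||u||_{H^1(0,π)}^2 = 334*π

u'(x) = 3*cos(x) - 25*cos(5*x).
Expand u² and (u')² and integrate term by term on (0, π), using: for integers n ≥ 1, ∫_0^π sin²(nx) dx = ∫_0^π cos²(nx) dx = π/2; for n ≠ n', ∫_0^π sin(nx)sin(n'x) dx = ∫_0^π cos(nx)cos(n'x) dx = 0; and by product-to-sum, ∫_0^π sin(nx)cos(n'x) dx = ½∫_0^π [sin((n+n')x) + sin((n−n')x)] dx, which is 0 when n+n' is even and 2n/(n²−n'²) when n+n' is odd (it need not vanish on (0, π)).
  u² squared terms: (-5)²·∫sin(5x)² dx = 25·π/2 = 25*π/2;  (3)²·∫sin(x)² dx = 9·π/2 = 9*π/2.
  u² cross terms: 2·(-5)·(3)·∫sin(5x)·sin(x) dx = -30·(0) = 0.
  So ∫_0^π u² dx = 25*π/2 + 9*π/2 + 0 = 17*π.
  (u')² squared terms: (-25)²·∫cos(5x)² dx = 625·π/2 = 625*π/2;  (3)²·∫cos(x)² dx = 9·π/2 = 9*π/2.
  (u')² cross terms: 2·(-25)·(3)·∫cos(5x)·cos(x) dx = -150·(0) = 0.
  So ∫_0^π (u')² dx = 625*π/2 + 9*π/2 + 0 = 317*π.
||u||_{H^1}^2 = (17*π) + (317*π) = 334*π.


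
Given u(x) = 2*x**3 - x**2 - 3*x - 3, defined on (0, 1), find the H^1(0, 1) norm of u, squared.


||u||_{H^1}^2 = 1039/42

The H^1 norm (squared) on an interval (0, L) is
  ||u||_{H^1}^2 = ∫_0^L u(x)^2 dx + ∫_0^L u'(x)^2 dx.
Compute u'(x) = 6*x**2 - 2*x - 3.
Then u(x)^2 = 4*x**6 - 4*x**5 - 11*x**4 - 6*x**3 + 15*x**2 + 18*x + 9 and u'(x)^2 = 36*x**4 - 24*x**3 - 32*x**2 + 12*x + 9.
Integrate each monomial from 0 to 1 using ∫_0^1 c·x^n dx = c·1^(n+1)/(n+1):
  ∫_0^1 u(x)^2 dx = ∫_0^1 (4*x^6 - 4*x^5 - 11*x^4 - 6*x^3 + 15*x^2 + 18*x + 9) dx. Term by term:
    ∫_0^1 4*x^6 dx = 4/7;  ∫_0^1 -4*x^5 dx = -2/3;  ∫_0^1 -11*x^4 dx = -11/5;
    ∫_0^1 -6*x^3 dx = -3/2;  ∫_0^1 15*x^2 dx = 5;  ∫_0^1 18*x dx = 9;
    ∫_0^1 9 dx = 9.
  Sum: 4/7 − 2/3 − 11/5 − 3/2 + 5 + 9 + 9 = 4033/210.
  ∫_0^1 u'(x)^2 dx = ∫_0^1 (36*x^4 - 24*x^3 - 32*x^2 + 12*x + 9) dx. Term by term:
    ∫_0^1 36*x^4 dx = 36/5;  ∫_0^1 -24*x^3 dx = -6;  ∫_0^1 -32*x^2 dx = -32/3;
    ∫_0^1 12*x dx = 6;  ∫_0^1 9 dx = 9.
  Sum: 36/5 − 6 − 32/3 + 6 + 9 = 83/15.
Adding: ||u||_{H^1}^2 = 4033/210 + 83/15 = 1039/42.


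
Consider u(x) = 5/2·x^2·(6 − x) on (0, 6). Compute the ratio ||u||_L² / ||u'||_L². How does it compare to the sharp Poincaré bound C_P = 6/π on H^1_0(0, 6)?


||u||_L² / ||u'||_L² = 3*sqrt(14)/7 < C_P = 6/π.

u(x) = 5/2·x^2·(6 − x), so u'(x) = 15*x*(4 - x)/2.
u(x) = 5/2·x^2·(6 − x) vanishes at x = 0 and x = 6, so u ∈ H^1_0(0, 6). Differentiate via the product rule and integrate the resulting polynomials term by term.
  ∫_0^6 u² dx = ∫_0^6 (25*x^6/4 - 75*x^5 + 225*x^4) dx. Term by term:
    ∫_0^6 25*x^6/4 dx = 1749600/7;  ∫_0^6 -75*x^5 dx = -583200;  ∫_0^6 225*x^4 dx = 349920.
  Sum: 1749600/7 − 583200 + 349920 = 116640/7.
  ∫_0^6 (u')² dx = ∫_0^6 (225*x^4/4 - 450*x^3 + 900*x^2) dx. Term by term:
    ∫_0^6 225*x^4/4 dx = 87480;  ∫_0^6 -450*x^3 dx = -145800;  ∫_0^6 900*x^2 dx = 64800.
  Sum: 87480 − 145800 + 64800 = 6480.
∫_0^6 u² dx = 116640/7, so ||u||_L² = 108*sqrt(70)/7.
∫_0^6 (u')² dx = 6480, so ||u'||_L² = 36*sqrt(5).
Ratio ||u||_L² / ||u'||_L² = 3*sqrt(14)/7.
Sharp Poincaré constant on H^1_0(0, 6) is C_P = L/π = 6/π, achieved by sin(π/6·x).
A polynomial bump cannot attain the sharp Poincaré constant (only the first sine eigenfunction does), so the ratio is strictly less than C_P, consistent with ||u||_L² ≤ C_P ||u'||_L².


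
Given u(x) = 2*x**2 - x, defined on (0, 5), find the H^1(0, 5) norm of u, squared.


||u||_{H^1}^2 = 7465/3

The H^1 norm (squared) on an interval (0, L) is
  ||u||_{H^1}^2 = ∫_0^L u(x)^2 dx + ∫_0^L u'(x)^2 dx.
Compute u'(x) = 4*x - 1.
Then u(x)^2 = 4*x**4 - 4*x**3 + x**2 and u'(x)^2 = 16*x**2 - 8*x + 1.
Integrate each monomial from 0 to 5 using ∫_0^5 c·x^n dx = c·5^(n+1)/(n+1):
  ∫_0^5 u(x)^2 dx = ∫_0^5 (4*x^4 - 4*x^3 + x^2) dx. Term by term:
    ∫_0^5 4*x^4 dx = 2500;  ∫_0^5 -4*x^3 dx = -625;  ∫_0^5 x^2 dx = 125/3.
  Sum: 2500 − 625 + 125/3 = 5750/3.
  ∫_0^5 u'(x)^2 dx = ∫_0^5 (16*x^2 - 8*x + 1) dx. Term by term:
    ∫_0^5 16*x^2 dx = 2000/3;  ∫_0^5 -8*x dx = -100;  ∫_0^5 1 dx = 5.
  Sum: 2000/3 − 100 + 5 = 1715/3.
Adding: ||u||_{H^1}^2 = 5750/3 + 1715/3 = 7465/3.


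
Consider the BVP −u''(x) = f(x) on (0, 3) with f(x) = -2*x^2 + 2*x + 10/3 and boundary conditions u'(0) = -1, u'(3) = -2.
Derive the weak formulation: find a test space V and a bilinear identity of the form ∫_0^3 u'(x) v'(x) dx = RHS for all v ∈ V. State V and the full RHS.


V = H^1(0, 3) (v unrestricted at boundary; u is determined up to an additive constant); weak form: ∫_0^3 u'v' dx = ∫_0^3 (-2*x^2 + 2*x + 10/3) v dx − 2·v(3) + v(0) for all v ∈ V.

Multiply both sides by a test function v and integrate from 0 to 3:
  ∫_0^3 −u''(x) v(x) dx = ∫_0^3 f(x) v(x) dx.
Integrate the LHS by parts once:
  ∫_0^3 −u'' v dx = −[u'(x) v(x)]_0^3 + ∫_0^3 u'(x) v'(x) dx.
Thus ∫_0^3 u'(x) v'(x) dx = ∫_0^3 f(x) v(x) dx + [u'(x) v(x)]_0^3.
Choose V so that boundary terms are either known or forced to vanish.
u has inhomogeneous Neumann u'(0) = -1, u'(3) = -2. [u' v]_0^3 = (-2)·v(3) − (-1)·v(0) = − 2·v(3) + v(0). Take V = H^1(0, 3); boundary term becomes part of RHS.
Weak formulation: find u (satisfying any essential BC) such that ∫_0^3 u'(x) v'(x) dx = ∫_0^3 f v dx − 2·v(3) + v(0) for all v ∈ V (Neumann data are natural BCs: they enter the RHS as boundary terms).
Substituting f(x) = -2*x^2 + 2*x + 10/3, the right-hand side is ∫_0^3 (-2*x^2 + 2*x + 10/3) v dx − 2·v(3) + v(0).
Compatibility check (pure Neumann): taking v ≡ 1 ∈ V gives 0 = ∫_0^3 f dx + (-2) − (-1), i.e. ∫_0^3 f dx must equal u'(0) − u'(3) = 1. Indeed ∫_0^3 (-2*x^2 + 2*x + 10/3) dx = 1, so the data are compatible. The solution is then unique only up to an additive constant (fix it e.g. by requiring ∫_0^3 u dx = 0).


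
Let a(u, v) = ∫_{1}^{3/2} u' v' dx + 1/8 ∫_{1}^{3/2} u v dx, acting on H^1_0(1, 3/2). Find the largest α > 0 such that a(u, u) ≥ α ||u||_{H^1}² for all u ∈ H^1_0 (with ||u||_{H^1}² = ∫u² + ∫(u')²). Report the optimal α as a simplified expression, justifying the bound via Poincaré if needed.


α = (1 + 32*π^2)/(8*(1 + 4*π^2))

Coercivity of a(·,·) on H^1_0(1, 3/2) means a(u, u) ≥ α ||u||_{H^1}² for every u ∈ H^1_0.
The interval has length L = 1/2, and Poincaré/coercivity depend only on L. Here a(u, u) = ∫(u')² + (1/8)·∫u².
Here 0 < c = 1/8 < 1. The condition a(u,u) ≥ α||u||_{H^1}² reads (1−α)∫(u')² ≥ (α−c)∫u². Any admissible α is ≤ 1 (rapidly oscillating u have ∫u²/∫(u')² → 0), and α = 1 would force 0 ≥ (1−c)∫u², impossible since c < 1; so 1−α > 0. By the sharp Poincaré inequality on H^1_0 of an interval of length L, ∫(u')² ≥ (π/L)²∫u² with equality for the first sine mode sin(π(x−x₀)/L) (x₀ the left endpoint), so the inequality holds for all u iff (1−α)(π/L)² ≥ α − c, i.e. α ≤ ((π/L)² + c)/((π/L)² + 1) = (1 + c(L/π)²)/(1 + (L/π)²). With (π/L)² = 4*π^2 and c = 1/8, the largest admissible constant is α = ((π/L)² + c)/((π/L)² + 1).
Simplifying, α = (1 + 32*π^2)/(8*(1 + 4*π^2)).


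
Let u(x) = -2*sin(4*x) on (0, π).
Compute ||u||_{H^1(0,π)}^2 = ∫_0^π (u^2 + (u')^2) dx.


||u||_{H^1(0,π)}^2 = 34*π

u'(x) = -8*cos(4*x).
Expand u² and (u')² and integrate term by term on (0, π), using: for integers n ≥ 1, ∫_0^π sin²(nx) dx = ∫_0^π cos²(nx) dx = π/2; for n ≠ n', ∫_0^π sin(nx)sin(n'x) dx = ∫_0^π cos(nx)cos(n'x) dx = 0; and by product-to-sum, ∫_0^π sin(nx)cos(n'x) dx = ½∫_0^π [sin((n+n')x) + sin((n−n')x)] dx, which is 0 when n+n' is even and 2n/(n²−n'²) when n+n' is odd (it need not vanish on (0, π)).
  u² squared terms: (-2)²·∫sin(4x)² dx = 4·π/2 = 2*π.
  So ∫_0^π u² dx = 2*π.
  (u')² squared terms: (-8)²·∫cos(4x)² dx = 64·π/2 = 32*π.
  So ∫_0^π (u')² dx = 32*π.
||u||_{H^1}^2 = (2*π) + (32*π) = 34*π.


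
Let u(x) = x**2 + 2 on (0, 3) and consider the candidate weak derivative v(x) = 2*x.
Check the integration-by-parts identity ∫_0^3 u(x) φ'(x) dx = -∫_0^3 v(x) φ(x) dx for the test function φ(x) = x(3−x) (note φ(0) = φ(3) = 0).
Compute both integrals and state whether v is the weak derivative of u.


LHS = -27/2, RHS = -27/2. Yes, v = u' weakly.

u(x) = x**2 + 2, classical derivative u'(x) = 2*x.
φ(x) = x(3−x), so φ'(x) = 3 - 2*x.
Note φ(0) = φ(3) = 0, so the boundary term u·φ vanishes.
LHS = ∫_0^3 u(x) φ'(x) dx = ∫_0^3 (-2*x^3 + 3*x^2 - 4*x + 6) dx. Term by term:
  ∫_0^3 -2*x^3 dx = -81/2;  ∫_0^3 3*x^2 dx = 27;  ∫_0^3 -4*x dx = -18;
  ∫_0^3 6 dx = 18.
Sum: -81/2 + 27 − 18 + 18 = -27/2.
So LHS = -27/2.
∫_0^3 v(x) φ(x) dx = ∫_0^3 (-2*x^3 + 6*x^2) dx. Term by term:
  ∫_0^3 -2*x^3 dx = -81/2;  ∫_0^3 6*x^2 dx = 54.
Sum: -81/2 + 54 = 27/2.
So RHS = -∫_0^3 v(x) φ(x) dx = -27/2.
LHS = RHS, so the identity holds for this test φ.
Moreover u is smooth here and v(x) = u'(x) = 2*x pointwise, so the identity holds for every test function. Hence v is the weak derivative of u.


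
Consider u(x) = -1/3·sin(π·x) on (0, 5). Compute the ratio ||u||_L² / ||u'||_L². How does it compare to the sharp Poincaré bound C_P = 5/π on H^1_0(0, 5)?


||u||_L² / ||u'||_L² = 1/π < C_P = 5/π.

u(x) = -1/3·sin(π·x), so u'(x) = -π*cos(π*x)/3.
Writing u(x) = A·sin(kπx/L) with A = -1/3 and k = 5, use ∫_0^L sin²(kπx/L) dx = L/2 and ∫_0^L cos²(kπx/L) dx = L/2.
u² = 1/9·sin²(π·x) and (u')² = π^2/9·cos²(π·x), and each of sin², cos² integrates to L/2 = 5/2 over (0, 5).
∫_0^5 u² dx = 5/18, so ||u||_L² = sqrt(10)/6.
∫_0^5 (u')² dx = 5*π^2/18, so ||u'||_L² = sqrt(10)*π/6.
Ratio ||u||_L² / ||u'||_L² = 1/π.
Sharp Poincaré constant on H^1_0(0, 5) is C_P = L/π = 5/π, achieved by sin(π/5·x).
This is the k = 5 harmonic; the ratio L/(kπ) is strictly less than C_P = L/π, consistent with the sharp inequality ||u||_L² ≤ C_P ||u'||_L².


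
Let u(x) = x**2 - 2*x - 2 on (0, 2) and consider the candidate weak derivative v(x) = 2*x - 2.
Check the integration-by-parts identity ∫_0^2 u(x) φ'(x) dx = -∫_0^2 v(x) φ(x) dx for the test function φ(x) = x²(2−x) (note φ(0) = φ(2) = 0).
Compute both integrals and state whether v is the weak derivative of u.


LHS = -8/15, RHS = -8/15. Yes, v = u' weakly.

u(x) = x**2 - 2*x - 2, classical derivative u'(x) = 2*x - 2.
φ(x) = x²(2−x), so φ'(x) = x*(4 - 3*x).
Note φ(0) = φ(2) = 0, so the boundary term u·φ vanishes.
LHS = ∫_0^2 u(x) φ'(x) dx = ∫_0^2 (-3*x^4 + 10*x^3 - 2*x^2 - 8*x) dx. Term by term:
  ∫_0^2 -3*x^4 dx = -96/5;  ∫_0^2 10*x^3 dx = 40;  ∫_0^2 -2*x^2 dx = -16/3;
  ∫_0^2 -8*x dx = -16.
Sum: -96/5 + 40 − 16/3 − 16 = -8/15.
So LHS = -8/15.
∫_0^2 v(x) φ(x) dx = ∫_0^2 (-2*x^4 + 6*x^3 - 4*x^2) dx. Term by term:
  ∫_0^2 -2*x^4 dx = -64/5;  ∫_0^2 6*x^3 dx = 24;  ∫_0^2 -4*x^2 dx = -32/3.
Sum: -64/5 + 24 − 32/3 = 8/15.
So RHS = -∫_0^2 v(x) φ(x) dx = -8/15.
LHS = RHS, so the identity holds for this test φ.
Moreover u is smooth here and v(x) = u'(x) = 2*x - 2 pointwise, so the identity holds for every test function. Hence v is the weak derivative of u.
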